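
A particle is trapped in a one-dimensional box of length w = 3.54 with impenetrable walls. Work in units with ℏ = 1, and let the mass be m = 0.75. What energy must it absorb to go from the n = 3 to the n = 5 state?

E_n = n²π²ℏ²/(2mw²), so ΔE = (5² − 3²) π²ℏ²/(2mw²).
ΔE = 16 × π² / (2 × 0.75 × 3.54²) = 8.401.

ΔE = 8.40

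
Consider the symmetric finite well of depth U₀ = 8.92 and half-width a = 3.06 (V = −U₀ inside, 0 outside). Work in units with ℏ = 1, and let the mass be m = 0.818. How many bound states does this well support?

Define the well-strength parameter z₀ = (a/ℏ)√(2mU₀) = 3.06 × √(2·0.818·8.92) = 11.69.
A new bound state (alternating even/odd) appears each time z₀ passes a multiple of π/2, so N = ⌊2z₀/π⌋ + 1 = ⌊7.442⌋ + 1 = 8.

N = 8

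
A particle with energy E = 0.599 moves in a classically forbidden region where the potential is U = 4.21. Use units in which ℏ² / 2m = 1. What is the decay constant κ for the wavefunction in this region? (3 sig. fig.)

Since E < U the TISE in this region is ψ'' = κ²ψ with κ = √(2m(U − E))/ℏ.
κ = √(2 × 0.5 × 3.611) = 1.900.

κ = 1.90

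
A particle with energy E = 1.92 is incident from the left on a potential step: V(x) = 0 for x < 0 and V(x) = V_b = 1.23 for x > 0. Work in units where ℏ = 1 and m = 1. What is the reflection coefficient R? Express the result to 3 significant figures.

On each side the TISE gives plane waves with k = √(2m(E − V))/ℏ: k₁ = √(2·1·1.92) = 1.960, k₂ = √(2·1·0.69) = 1.175.
Matching ψ and ψ′ at x = 0 gives r = (k₁ − k₂)/(k₁ + k₂), so R = r² = 0.06270 and T = 1 − R = 0.9373.

R = 0.0627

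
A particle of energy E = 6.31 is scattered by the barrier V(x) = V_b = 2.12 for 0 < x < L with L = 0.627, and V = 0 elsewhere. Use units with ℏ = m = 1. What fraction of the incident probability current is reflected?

E > V_b: inside the barrier k₂ = √(2m(E − V_b))/ℏ = 2.895, k₂L = 1.815.
T = [1 + V_b² sin²(k₂L) / (4E(E − V_b))]⁻¹ = 1/1.040 = 0.962.
R = 1 − T = 0.0385.

R = 0.0385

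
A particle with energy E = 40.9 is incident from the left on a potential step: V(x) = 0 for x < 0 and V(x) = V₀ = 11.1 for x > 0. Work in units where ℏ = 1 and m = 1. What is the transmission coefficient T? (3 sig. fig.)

The wavenumbers are k₁ = √(2mE)/ℏ = 9.044 on the left and k₂ = √(2m(E − V₀))/ℏ = 7.720 on the right.
Continuity of ψ and ψ′ at the step yields the reflection amplitude r = (k₁ − k₂)/(k₁ + k₂) = 0.07899; thus R = |r|² = 0.006240, T = 0.9938.

T = 0.994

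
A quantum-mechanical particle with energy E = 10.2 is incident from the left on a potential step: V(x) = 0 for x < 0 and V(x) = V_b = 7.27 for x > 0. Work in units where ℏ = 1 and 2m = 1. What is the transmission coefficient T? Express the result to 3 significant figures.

T = 0.909

The wavenumbers are k₁ = √(2mE)/ℏ = 3.194 on the left and k₂ = √(2m(E − V_b))/ℏ = 1.712 on the right.
Continuity of ψ and ψ′ at the step yields the reflection amplitude r = (k₁ − k₂)/(k₁ + k₂) = 0.3021; thus R = |r|² = 0.09127, T = 0.9087.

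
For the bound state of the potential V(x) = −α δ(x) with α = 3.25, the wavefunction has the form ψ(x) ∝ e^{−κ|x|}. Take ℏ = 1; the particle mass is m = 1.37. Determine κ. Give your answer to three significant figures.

Integrate −(ℏ²/2m)ψ'' − αδ(x)ψ = Eψ from −ε to +ε: the ψ'' term gives ψ'(0⁺) − ψ'(0⁻) and the δ term gives −(2mα/ℏ²)ψ(0).
With ψ ∝ e^{−κ|x|} this yields −2κ = −2mα/ℏ², so κ = mα/ℏ² = 4.453.

κ = 4.45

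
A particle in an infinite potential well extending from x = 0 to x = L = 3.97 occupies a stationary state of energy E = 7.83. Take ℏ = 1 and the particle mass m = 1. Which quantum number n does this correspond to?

n = 5

For an infinite well E_n = n²π²ℏ²/(2mL²), so n = (L/πℏ)√(2mE).
n = (3.97/π) × √(2 × 1 × 7.83) = 5.001 → n = 5.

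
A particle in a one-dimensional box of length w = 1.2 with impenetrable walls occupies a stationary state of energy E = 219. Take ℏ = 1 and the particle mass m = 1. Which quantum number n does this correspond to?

For an infinite well E_n = n²π²ℏ²/(2mw²), so n = (w/πℏ)√(2mE).
n = (1.2/π) × √(2 × 1 × 219) = 7.994 → n = 8.

n = 8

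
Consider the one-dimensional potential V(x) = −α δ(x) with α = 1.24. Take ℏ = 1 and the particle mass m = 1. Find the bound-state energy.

The bound state is ψ(x) = √κ e^{−κ|x|}. The derivative jump ψ'(0⁺) − ψ'(0⁻) = −(2mα/ℏ²)ψ(0) fixes κ = mα/ℏ² = 1.240.
Then E = −ℏ²κ²/(2m) = −mα²/(2ℏ²) = -0.7688.

E = -0.769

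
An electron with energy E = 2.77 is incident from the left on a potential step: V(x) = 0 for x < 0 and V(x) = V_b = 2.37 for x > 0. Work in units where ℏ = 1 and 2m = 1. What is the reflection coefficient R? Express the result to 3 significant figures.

The wavenumbers are k₁ = √(2mE)/ℏ = 1.664 on the left and k₂ = √(2m(E − V_b))/ℏ = 0.6325 on the right.
Continuity of ψ and ψ′ at the step yields the reflection amplitude r = (k₁ − k₂)/(k₁ + k₂) = 0.4493; thus R = |r|² = 0.2018, T = 0.7982.

R = 0.202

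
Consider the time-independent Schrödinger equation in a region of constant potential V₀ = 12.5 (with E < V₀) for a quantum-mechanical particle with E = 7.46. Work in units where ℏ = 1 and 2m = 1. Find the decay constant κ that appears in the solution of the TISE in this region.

Since E < V₀ the TISE in this region is ψ'' = κ²ψ with κ = √(2m(V₀ − E))/ℏ.
κ = √(2 × 0.5 × 5.04) = 2.245.

κ = 2.24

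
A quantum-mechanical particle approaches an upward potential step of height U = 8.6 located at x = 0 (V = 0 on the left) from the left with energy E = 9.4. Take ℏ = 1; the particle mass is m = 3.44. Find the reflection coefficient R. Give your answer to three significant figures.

R = 0.301

The wavenumbers are k₁ = √(2mE)/ℏ = 8.042 on the left and k₂ = √(2m(E − U))/ℏ = 2.346 on the right.
Continuity of ψ and ψ′ at the step yields the reflection amplitude r = (k₁ − k₂)/(k₁ + k₂) = 0.5483; thus R = |r|² = 0.3006, T = 0.6994.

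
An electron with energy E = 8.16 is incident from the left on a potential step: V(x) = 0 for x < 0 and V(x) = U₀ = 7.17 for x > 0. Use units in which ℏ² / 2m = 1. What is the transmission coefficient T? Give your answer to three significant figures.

T = 0.766

The wavenumbers are k₁ = √(2mE)/ℏ = 2.857 on the left and k₂ = √(2m(E − U₀))/ℏ = 0.9950 on the right.
Matching ψ and ψ′ at x = 0 gives r = (k₁ − k₂)/(k₁ + k₂), so R = r² = 0.2336 and T = 1 − R = 0.7664.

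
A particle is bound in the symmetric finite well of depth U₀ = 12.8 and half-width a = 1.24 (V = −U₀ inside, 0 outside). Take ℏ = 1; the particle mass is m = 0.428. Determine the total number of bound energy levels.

The dimensionless depth is z₀ = a√(2mU₀)/ℏ = 1.24 × √(10.96) = 4.105.
The even/odd transcendental equations gain one root per π/2 in z₀, giving N = 1 + ⌊2z₀/π⌋ = 1 + ⌊2.613⌋ = 3.

N = 3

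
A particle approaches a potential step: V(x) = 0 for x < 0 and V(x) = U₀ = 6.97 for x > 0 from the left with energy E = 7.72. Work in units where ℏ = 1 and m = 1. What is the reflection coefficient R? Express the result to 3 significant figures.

R = 0.275

The wavenumbers are k₁ = √(2mE)/ℏ = 3.929 on the left and k₂ = √(2m(E − U₀))/ℏ = 1.225 on the right.
Continuity of ψ and ψ′ at the step yields the reflection amplitude r = (k₁ − k₂)/(k₁ + k₂) = 0.5248; thus R = |r|² = 0.2754, T = 0.7246.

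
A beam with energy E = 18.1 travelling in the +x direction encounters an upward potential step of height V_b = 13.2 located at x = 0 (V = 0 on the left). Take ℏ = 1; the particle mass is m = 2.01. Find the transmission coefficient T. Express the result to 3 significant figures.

T = 0.900

The wavenumbers are k₁ = √(2mE)/ℏ = 8.530 on the left and k₂ = √(2m(E − V_b))/ℏ = 4.438 on the right.
Matching ψ and ψ′ at x = 0 gives r = (k₁ − k₂)/(k₁ + k₂), so R = r² = 0.09956 and T = 1 − R = 0.9004.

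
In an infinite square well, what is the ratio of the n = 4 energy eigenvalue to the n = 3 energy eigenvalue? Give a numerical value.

Since E_n ∝ n², the ratio is (4/3)² = 1.77778.

1.77778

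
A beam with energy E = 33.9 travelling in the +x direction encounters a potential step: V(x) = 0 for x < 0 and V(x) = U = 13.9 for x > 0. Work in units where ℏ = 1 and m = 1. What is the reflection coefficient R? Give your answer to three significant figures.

The wavenumbers are k₁ = √(2mE)/ℏ = 8.234 on the left and k₂ = √(2m(E − U))/ℏ = 6.325 on the right.
Matching ψ and ψ′ at x = 0 gives r = (k₁ − k₂)/(k₁ + k₂), so R = r² = 0.01720 and T = 1 − R = 0.9828.

R = 0.0172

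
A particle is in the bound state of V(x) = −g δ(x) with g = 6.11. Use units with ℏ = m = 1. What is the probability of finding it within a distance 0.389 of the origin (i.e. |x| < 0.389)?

P = 0.991

The normalised bound state is ψ = √κ e^{−κ|x|} with κ = mg/ℏ² = 6.110.
P(|x| < d) = ∫_{−d}^{d} κ e^{−2κ|x|} dx = 1 − e^{−2κd} = 1 − e^{−4.754} = 0.9914.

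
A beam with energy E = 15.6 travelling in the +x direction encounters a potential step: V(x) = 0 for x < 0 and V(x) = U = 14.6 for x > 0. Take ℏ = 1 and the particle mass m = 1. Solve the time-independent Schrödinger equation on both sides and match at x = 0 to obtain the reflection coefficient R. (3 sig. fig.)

R = 0.355

The wavenumbers are k₁ = √(2mE)/ℏ = 5.586 on the left and k₂ = √(2m(E − U))/ℏ = 1.414 on the right.
Matching ψ and ψ′ at x = 0 gives r = (k₁ − k₂)/(k₁ + k₂), so R = r² = 0.3551 and T = 1 − R = 0.6449.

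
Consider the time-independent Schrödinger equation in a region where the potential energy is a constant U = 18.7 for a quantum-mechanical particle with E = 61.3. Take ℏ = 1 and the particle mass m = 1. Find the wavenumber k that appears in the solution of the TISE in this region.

With E > U the solution is oscillatory, ψ ∝ e^{±ikx} with k = √(2m(E − U))/ℏ.
k = √(2 × 1 × 42.6) = 9.230.

k = 9.23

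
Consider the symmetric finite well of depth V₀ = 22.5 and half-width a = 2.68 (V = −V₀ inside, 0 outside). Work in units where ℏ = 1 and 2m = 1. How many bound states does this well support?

N = 9

Define the well-strength parameter z₀ = (a/ℏ)√(2mV₀) = 2.68 × √(2·0.5·22.5) = 12.71.
A new bound state (alternating even/odd) appears each time z₀ passes a multiple of π/2, so N = ⌊2z₀/π⌋ + 1 = ⌊8.093⌋ + 1 = 9.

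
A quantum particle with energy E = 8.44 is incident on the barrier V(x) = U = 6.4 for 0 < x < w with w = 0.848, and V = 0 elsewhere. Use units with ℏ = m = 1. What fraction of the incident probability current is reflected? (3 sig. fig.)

R = 0.368

Above the barrier the interior wavenumber is k₂ = √(2m(E − U))/ℏ = 2.020, giving phase k₂w = 1.713.
T = [1 + U² sin²(k₂w) / (4E(E − U))]⁻¹ = 1/1.583 = 0.632.
R = 1 − T = 0.368.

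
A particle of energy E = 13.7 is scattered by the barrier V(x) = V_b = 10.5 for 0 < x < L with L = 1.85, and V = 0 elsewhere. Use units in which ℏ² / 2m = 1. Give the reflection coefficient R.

E > V_b: inside the barrier k₂ = √(2m(E − V_b))/ℏ = 1.789, k₂L = 3.309.
Matching at both interfaces gives T⁻¹ = 1 + V_b² sin²(k₂L) / [4E(E − V_b)] = 1.018, hence T = 0.983.
R = 1 − T = 0.0172.

R = 0.0172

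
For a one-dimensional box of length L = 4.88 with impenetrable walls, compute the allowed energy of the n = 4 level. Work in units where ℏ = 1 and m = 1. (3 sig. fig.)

The infinite-well eigenfunctions ψ_n = √(2/L) sin(nπx/L) vanish at both walls, giving E_n = n²π²ℏ²/(2mL²).
E_4 = 4² × π² / (2 × 1 × 4.88²) = 3.316.

E = 3.32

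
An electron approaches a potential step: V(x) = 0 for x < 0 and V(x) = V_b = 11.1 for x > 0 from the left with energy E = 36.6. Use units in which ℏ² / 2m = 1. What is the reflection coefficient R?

R = 0.00812

The wavenumbers are k₁ = √(2mE)/ℏ = 6.050 on the left and k₂ = √(2m(E − V_b))/ℏ = 5.050 on the right.
Continuity of ψ and ψ′ at the step yields the reflection amplitude r = (k₁ − k₂)/(k₁ + k₂) = 0.09010; thus R = |r|² = 0.008118, T = 0.9919.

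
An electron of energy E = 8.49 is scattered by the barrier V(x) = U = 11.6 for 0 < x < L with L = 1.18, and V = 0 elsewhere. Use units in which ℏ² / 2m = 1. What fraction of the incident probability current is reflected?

R = 0.952

E < U: inside the barrier ψ ∝ e^{±κx} with κ = √(2m(U − E))/ℏ = 1.764.
κL = 2.081, sinh(κL) = 3.944.
The exact tunnelling result is T⁻¹ = 1 + U² sinh²(κL) / [4E(U − E)] = 20.81, so T = 0.0480.
R = 1 − T = 0.952.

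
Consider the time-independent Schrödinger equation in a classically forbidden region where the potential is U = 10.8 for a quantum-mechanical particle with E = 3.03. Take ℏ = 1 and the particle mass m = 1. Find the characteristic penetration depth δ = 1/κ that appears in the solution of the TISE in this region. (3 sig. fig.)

δ = 0.254

Since E < U the TISE in this region is ψ'' = κ²ψ with κ = √(2m(U − E))/ℏ.
κ = √(2 × 1 × 7.77) = 3.942. The penetration depth is δ = 1/κ = 0.254.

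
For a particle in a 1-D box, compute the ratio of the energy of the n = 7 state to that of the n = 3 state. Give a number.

5.44444

E_n = n²π²ℏ²/(2mL²) so the ratio is n₂²/n₁² = 49/9 = 5.44444.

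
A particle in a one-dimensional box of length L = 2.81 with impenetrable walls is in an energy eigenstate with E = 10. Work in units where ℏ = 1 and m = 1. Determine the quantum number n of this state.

From E_n = n²π²ℏ²/(2mL²) invert to n = √(2mL²E)/(πℏ).
n = (2.81/π) × √(2 × 1 × 10) = 4.000 → n = 4.

n = 4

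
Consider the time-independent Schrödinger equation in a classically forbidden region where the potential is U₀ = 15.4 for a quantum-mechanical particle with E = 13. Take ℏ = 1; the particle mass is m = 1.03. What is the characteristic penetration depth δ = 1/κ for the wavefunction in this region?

δ = 0.450

Since E < U₀ the TISE in this region is ψ'' = κ²ψ with κ = √(2m(U₀ − E))/ℏ.
κ = √(2 × 1.03 × 2.4) = 2.224. The penetration depth is δ = 1/κ = 0.450.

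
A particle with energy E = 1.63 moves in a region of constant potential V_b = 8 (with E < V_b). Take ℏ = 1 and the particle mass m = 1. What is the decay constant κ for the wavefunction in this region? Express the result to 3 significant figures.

Since E < V_b the TISE in this region is ψ'' = κ²ψ with κ = √(2m(V_b − E))/ℏ.
κ = √(2 × 1 × 6.37) = 3.569.

κ = 3.57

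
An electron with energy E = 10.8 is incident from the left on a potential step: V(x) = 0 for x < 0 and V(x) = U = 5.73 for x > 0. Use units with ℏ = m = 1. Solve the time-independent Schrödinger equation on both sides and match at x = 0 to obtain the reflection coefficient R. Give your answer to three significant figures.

On each side the TISE gives plane waves with k = √(2m(E − V))/ℏ: k₁ = √(2·1·10.8) = 4.648, k₂ = √(2·1·5.07) = 3.184.
Continuity of ψ and ψ′ at the step yields the reflection amplitude r = (k₁ − k₂)/(k₁ + k₂) = 0.1868; thus R = |r|² = 0.03491, T = 0.9651.

R = 0.0349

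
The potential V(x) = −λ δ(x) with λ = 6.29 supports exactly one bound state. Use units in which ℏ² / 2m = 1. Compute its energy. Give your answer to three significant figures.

For x ≠ 0 the bound state is ψ ∝ e^{−κ|x|}; integrating the TISE across the delta gives the cusp condition 2κ = 2mλ/ℏ², so κ = 3.145.
Then E = −ℏ²κ²/(2m) = −mλ²/(2ℏ²) = -9.891.

E = -9.89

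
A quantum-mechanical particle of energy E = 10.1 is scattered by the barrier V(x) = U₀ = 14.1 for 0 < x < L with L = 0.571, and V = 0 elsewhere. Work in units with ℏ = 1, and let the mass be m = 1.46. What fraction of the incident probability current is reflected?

R = 0.936

E < U₀: inside the barrier ψ ∝ e^{±κx} with κ = √(2m(U₀ − E))/ℏ = 3.418.
κL = 1.951, sinh(κL) = 3.448.
The exact tunnelling result is T⁻¹ = 1 + U₀² sinh²(κL) / [4E(U₀ − E)] = 15.63, so T = 0.0640.
R = 1 − T = 0.936.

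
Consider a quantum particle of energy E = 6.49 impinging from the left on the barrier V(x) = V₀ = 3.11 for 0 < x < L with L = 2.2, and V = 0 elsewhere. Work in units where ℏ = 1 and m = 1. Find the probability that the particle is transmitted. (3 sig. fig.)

E > V₀: inside the barrier k₂ = √(2m(E − V₀))/ℏ = 2.600, k₂L = 5.720.
Matching at both interfaces gives T⁻¹ = 1 + V₀² sin²(k₂L) / [4E(E − V₀)] = 1.031, hence T = 0.970.

T = 0.970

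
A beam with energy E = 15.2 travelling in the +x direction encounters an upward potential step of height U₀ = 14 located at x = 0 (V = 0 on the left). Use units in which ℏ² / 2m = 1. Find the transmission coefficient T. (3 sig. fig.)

T = 0.685

The wavenumbers are k₁ = √(2mE)/ℏ = 3.899 on the left and k₂ = √(2m(E − U₀))/ℏ = 1.095 on the right.
Continuity of ψ and ψ′ at the step yields the reflection amplitude r = (k₁ − k₂)/(k₁ + k₂) = 0.5613; thus R = |r|² = 0.3151, T = 0.6849.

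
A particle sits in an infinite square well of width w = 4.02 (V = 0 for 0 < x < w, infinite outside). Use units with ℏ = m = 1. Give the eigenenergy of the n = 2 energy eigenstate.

The infinite-well eigenfunctions ψ_n = √(2/w) sin(nπx/w) vanish at both walls, giving E_n = n²π²ℏ²/(2mw²).
E_2 = 2² × π² / (2 × 1 × 4.02²) = 1.221.

E = 1.22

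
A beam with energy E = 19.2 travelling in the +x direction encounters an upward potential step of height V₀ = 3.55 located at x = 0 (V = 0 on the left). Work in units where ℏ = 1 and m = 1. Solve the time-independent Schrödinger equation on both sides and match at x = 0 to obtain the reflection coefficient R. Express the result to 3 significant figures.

R = 0.00261

On each side the TISE gives plane waves with k = √(2m(E − V))/ℏ: k₁ = √(2·1·19.2) = 6.197, k₂ = √(2·1·15.65) = 5.595.
Matching ψ and ψ′ at x = 0 gives r = (k₁ − k₂)/(k₁ + k₂), so R = r² = 0.002608 and T = 1 − R = 0.9974.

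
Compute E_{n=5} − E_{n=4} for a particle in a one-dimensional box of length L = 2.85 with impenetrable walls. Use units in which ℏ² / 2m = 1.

ΔE = 10.9

E_n = n²π²ℏ²/(2mL²), so ΔE = (5² − 4²) π²ℏ²/(2mL²).
ΔE = 9 × π² / (2 × 0.5 × 2.85²) = 10.94.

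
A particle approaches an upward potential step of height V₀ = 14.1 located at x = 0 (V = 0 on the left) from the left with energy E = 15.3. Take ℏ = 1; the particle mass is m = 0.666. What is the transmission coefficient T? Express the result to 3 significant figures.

T = 0.684

The wavenumbers are k₁ = √(2mE)/ℏ = 4.514 on the left and k₂ = √(2m(E − V₀))/ℏ = 1.264 on the right.
Matching ψ and ψ′ at x = 0 gives r = (k₁ − k₂)/(k₁ + k₂), so R = r² = 0.3163 and T = 1 − R = 0.6837.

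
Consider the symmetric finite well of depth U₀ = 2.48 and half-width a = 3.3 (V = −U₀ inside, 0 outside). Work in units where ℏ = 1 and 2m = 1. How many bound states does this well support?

Define the well-strength parameter z₀ = (a/ℏ)√(2mU₀) = 3.3 × √(2·0.5·2.48) = 5.197.
The even/odd transcendental equations gain one root per π/2 in z₀, giving N = 1 + ⌊2z₀/π⌋ = 1 + ⌊3.308⌋ = 4.

N = 4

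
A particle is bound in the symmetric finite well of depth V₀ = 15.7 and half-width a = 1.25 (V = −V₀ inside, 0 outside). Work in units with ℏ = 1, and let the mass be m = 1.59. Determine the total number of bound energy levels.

N = 6

The dimensionless depth is z₀ = a√(2mV₀)/ℏ = 1.25 × √(49.93) = 8.832.
A new bound state (alternating even/odd) appears each time z₀ passes a multiple of π/2, so N = ⌊2z₀/π⌋ + 1 = ⌊5.623⌋ + 1 = 6.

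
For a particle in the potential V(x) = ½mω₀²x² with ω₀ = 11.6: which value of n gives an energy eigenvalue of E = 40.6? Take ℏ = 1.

E_n = ℏω₀(n + ½) ⇒ n = E/(ℏω₀) − ½ = 40.6/11.6 − 0.5 = 3.000 → n = 3.

n = 3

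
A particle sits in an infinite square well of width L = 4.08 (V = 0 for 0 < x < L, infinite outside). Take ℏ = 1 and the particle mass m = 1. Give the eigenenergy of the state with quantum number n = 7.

Requiring ψ(0) = ψ(L) = 0 quantises k = nπ/L, hence E_n = ℏ²k²/2m = n²π²ℏ²/(2mL²).
E_7 = 7² × π² / (2 × 1 × 4.08²) = 14.53.

E = 14.5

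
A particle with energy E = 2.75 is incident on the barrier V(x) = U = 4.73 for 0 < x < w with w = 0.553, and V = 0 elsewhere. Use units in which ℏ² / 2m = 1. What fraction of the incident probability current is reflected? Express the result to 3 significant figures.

Since E < U the interior solution is evanescent with decay constant κ = √(2m(U − E))/ℏ = 1.407.
κw = 0.7781, sinh(κw) = 0.8591.
The exact tunnelling result is T⁻¹ = 1 + U² sinh²(κw) / [4E(U − E)] = 1.758, so T = 0.569.
R = 1 − T = 0.431.

R = 0.431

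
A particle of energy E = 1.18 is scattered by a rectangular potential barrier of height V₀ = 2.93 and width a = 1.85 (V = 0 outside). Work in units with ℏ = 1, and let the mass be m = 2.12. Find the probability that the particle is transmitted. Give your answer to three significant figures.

E < V₀: inside the barrier ψ ∝ e^{±κx} with κ = √(2m(V₀ − E))/ℏ = 2.724.
κa = 5.039, sinh(κa) = 77.18.
Matching ψ, ψ′ at both faces gives T = [1 + V₀² sinh²(κa) / (4E(V₀ − E))]⁻¹ = 1/6192 = 0.000161.

T = 0.000161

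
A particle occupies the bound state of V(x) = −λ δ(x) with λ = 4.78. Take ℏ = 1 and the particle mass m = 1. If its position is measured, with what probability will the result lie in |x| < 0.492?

The normalised bound state is ψ = √κ e^{−κ|x|} with κ = mλ/ℏ² = 4.780.
P(|x| < d) = ∫_{−d}^{d} κ e^{−2κ|x|} dx = 1 − e^{−2κd} = 1 − e^{−4.704} = 0.9909.

P = 0.991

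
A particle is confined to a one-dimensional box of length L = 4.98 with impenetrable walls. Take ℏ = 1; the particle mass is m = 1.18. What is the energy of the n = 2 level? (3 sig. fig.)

E = 0.675

The infinite-well eigenfunctions ψ_n = √(2/L) sin(nπx/L) vanish at both walls, giving E_n = n²π²ℏ²/(2mL²).
E_2 = 2² × π² / (2 × 1.18 × 4.98²) = 0.6745.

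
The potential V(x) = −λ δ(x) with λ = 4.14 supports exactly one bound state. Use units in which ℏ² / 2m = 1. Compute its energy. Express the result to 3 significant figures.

E = -4.28

For x ≠ 0 the bound state is ψ ∝ e^{−κ|x|}; integrating the TISE across the delta gives the cusp condition 2κ = 2mλ/ℏ², so κ = 2.070.
Then E = −ℏ²κ²/(2m) = −mλ²/(2ℏ²) = -4.285.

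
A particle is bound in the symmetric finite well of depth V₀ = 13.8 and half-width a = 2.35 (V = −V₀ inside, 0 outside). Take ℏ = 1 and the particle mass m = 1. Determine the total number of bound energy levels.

N = 8

The dimensionless depth is z₀ = a√(2mV₀)/ℏ = 2.35 × √(27.60) = 12.35.
A new bound state (alternating even/odd) appears each time z₀ passes a multiple of π/2, so N = ⌊2z₀/π⌋ + 1 = ⌊7.860⌋ + 1 = 8.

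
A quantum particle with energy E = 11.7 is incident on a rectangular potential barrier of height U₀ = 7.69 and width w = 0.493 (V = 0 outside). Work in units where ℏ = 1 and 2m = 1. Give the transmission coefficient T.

T = 0.820

E > U₀: inside the barrier k₂ = √(2m(E − U₀))/ℏ = 2.002, k₂w = 0.9872.
T = [1 + U₀² sin²(k₂w) / (4E(E − U₀))]⁻¹ = 1/1.219 = 0.820.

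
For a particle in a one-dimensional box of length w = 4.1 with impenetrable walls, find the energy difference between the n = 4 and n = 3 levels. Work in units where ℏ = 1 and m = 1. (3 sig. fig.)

ΔE = 2.05

E_n = n²π²ℏ²/(2mw²), so ΔE = (4² − 3²) π²ℏ²/(2mw²).
ΔE = 7 × π² / (2 × 1 × 4.1²) = 2.055.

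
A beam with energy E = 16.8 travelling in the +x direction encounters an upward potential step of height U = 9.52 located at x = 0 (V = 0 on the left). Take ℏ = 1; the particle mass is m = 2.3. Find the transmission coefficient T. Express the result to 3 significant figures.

The wavenumbers are k₁ = √(2mE)/ℏ = 8.791 on the left and k₂ = √(2m(E − U))/ℏ = 5.787 on the right.
Continuity of ψ and ψ′ at the step yields the reflection amplitude r = (k₁ − k₂)/(k₁ + k₂) = 0.2061; thus R = |r|² = 0.04246, T = 0.9575.

T = 0.958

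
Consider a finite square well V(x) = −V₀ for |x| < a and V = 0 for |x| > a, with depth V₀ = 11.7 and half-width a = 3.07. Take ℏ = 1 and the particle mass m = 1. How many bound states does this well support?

The dimensionless depth is z₀ = a√(2mV₀)/ℏ = 3.07 × √(23.40) = 14.85.
A new bound state (alternating even/odd) appears each time z₀ passes a multiple of π/2, so N = ⌊2z₀/π⌋ + 1 = ⌊9.454⌋ + 1 = 10.

N = 10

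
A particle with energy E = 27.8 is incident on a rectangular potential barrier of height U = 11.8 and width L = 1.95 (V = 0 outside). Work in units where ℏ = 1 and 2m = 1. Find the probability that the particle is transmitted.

Above the barrier the interior wavenumber is k₂ = √(2m(E − U))/ℏ = 4.000, giving phase k₂L = 7.800.
Matching at both interfaces gives T⁻¹ = 1 + U² sin²(k₂L) / [4E(E − U)] = 1.078, hence T = 0.928.

T = 0.928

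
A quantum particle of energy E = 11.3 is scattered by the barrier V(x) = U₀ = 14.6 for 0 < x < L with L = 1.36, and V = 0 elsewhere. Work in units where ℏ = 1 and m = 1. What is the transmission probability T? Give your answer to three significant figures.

Since E < U₀ the interior solution is evanescent with decay constant κ = √(2m(U₀ − E))/ℏ = 2.569.
κL = 3.494, sinh(κL) = 16.44.
Matching ψ, ψ′ at both faces gives T = [1 + U₀² sinh²(κL) / (4E(U₀ − E))]⁻¹ = 1/387.3 = 0.00258.

T = 0.00258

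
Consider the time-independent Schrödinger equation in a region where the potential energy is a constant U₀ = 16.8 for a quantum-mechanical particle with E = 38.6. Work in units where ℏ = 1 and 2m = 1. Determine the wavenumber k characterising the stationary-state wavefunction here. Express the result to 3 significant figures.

k = 4.67

With E > U₀ the solution is oscillatory, ψ ∝ e^{±ikx} with k = √(2m(E − U₀))/ℏ.
k = √(2 × 0.5 × 21.8) = 4.669.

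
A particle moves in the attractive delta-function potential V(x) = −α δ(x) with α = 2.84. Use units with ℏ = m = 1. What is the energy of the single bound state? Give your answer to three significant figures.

For x ≠ 0 the bound state is ψ ∝ e^{−κ|x|}; integrating the TISE across the delta gives the cusp condition 2κ = 2mα/ℏ², so κ = 2.840.
Then E = −ℏ²κ²/(2m) = −mα²/(2ℏ²) = -4.033.

E = -4.03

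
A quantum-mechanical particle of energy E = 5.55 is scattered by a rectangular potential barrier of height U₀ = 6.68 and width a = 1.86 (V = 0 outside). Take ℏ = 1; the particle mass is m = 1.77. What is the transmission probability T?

Since E < U₀ the interior solution is evanescent with decay constant κ = √(2m(U₀ − E))/ℏ = 2.000.
κa = 3.720, sinh(κa) = 20.62.
The exact tunnelling result is T⁻¹ = 1 + U₀² sinh²(κa) / [4E(U₀ − E)] = 757.5, so T = 0.00132.

T = 0.00132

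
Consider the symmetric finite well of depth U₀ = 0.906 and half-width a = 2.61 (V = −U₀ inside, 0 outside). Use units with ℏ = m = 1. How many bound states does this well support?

The dimensionless depth is z₀ = a√(2mU₀)/ℏ = 2.61 × √(1.812) = 3.513.
The even/odd transcendental equations gain one root per π/2 in z₀, giving N = 1 + ⌊2z₀/π⌋ = 1 + ⌊2.237⌋ = 3.

N = 3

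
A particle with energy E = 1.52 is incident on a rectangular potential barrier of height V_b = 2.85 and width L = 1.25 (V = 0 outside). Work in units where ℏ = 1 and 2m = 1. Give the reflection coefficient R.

E < V_b: inside the barrier ψ ∝ e^{±κx} with κ = √(2m(V_b − E))/ℏ = 1.153.
κL = 1.442, sinh(κL) = 1.995.
Matching ψ, ψ′ at both faces gives T = [1 + V_b² sinh²(κL) / (4E(V_b − E))]⁻¹ = 1/4.999 = 0.200.
R = 1 − T = 0.800.

R = 0.800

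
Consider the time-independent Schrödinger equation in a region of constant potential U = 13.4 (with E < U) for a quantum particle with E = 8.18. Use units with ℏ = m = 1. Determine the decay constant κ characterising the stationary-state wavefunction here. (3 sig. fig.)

κ = 3.23

Since E < U the TISE in this region is ψ'' = κ²ψ with κ = √(2m(U − E))/ℏ.
κ = √(2 × 1 × 5.22) = 3.231.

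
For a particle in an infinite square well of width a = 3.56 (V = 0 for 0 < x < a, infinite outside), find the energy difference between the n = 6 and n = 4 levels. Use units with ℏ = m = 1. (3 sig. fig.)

ΔE = 7.79

E_n = n²π²ℏ²/(2ma²), so ΔE = (6² − 4²) π²ℏ²/(2ma²).
ΔE = 20 × π² / (2 × 1 × 3.56²) = 7.788.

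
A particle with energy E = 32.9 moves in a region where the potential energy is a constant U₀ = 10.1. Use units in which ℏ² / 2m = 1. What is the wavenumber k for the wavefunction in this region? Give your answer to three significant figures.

k = 4.77

With E > U₀ the solution is oscillatory, ψ ∝ e^{±ikx} with k = √(2m(E − U₀))/ℏ.
k = √(2 × 0.5 × 22.8) = 4.775.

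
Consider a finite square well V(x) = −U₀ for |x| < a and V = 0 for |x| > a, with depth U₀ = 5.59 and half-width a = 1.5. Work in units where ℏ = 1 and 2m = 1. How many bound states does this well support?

N = 3

The dimensionless depth is z₀ = a√(2mU₀)/ℏ = 1.5 × √(5.590) = 3.546.
A new bound state (alternating even/odd) appears each time z₀ passes a multiple of π/2, so N = ⌊2z₀/π⌋ + 1 = ⌊2.258⌋ + 1 = 3.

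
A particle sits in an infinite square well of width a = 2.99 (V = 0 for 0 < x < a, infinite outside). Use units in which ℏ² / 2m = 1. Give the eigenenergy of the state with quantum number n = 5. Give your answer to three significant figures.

E = 27.6

The infinite-well eigenfunctions ψ_n = √(2/a) sin(nπx/a) vanish at both walls, giving E_n = n²π²ℏ²/(2ma²).
E_5 = 5² × π² / (2 × 0.5 × 2.99²) = 27.60.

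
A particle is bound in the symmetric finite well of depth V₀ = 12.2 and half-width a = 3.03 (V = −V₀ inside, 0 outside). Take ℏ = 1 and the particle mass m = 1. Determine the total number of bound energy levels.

N = 10

The dimensionless depth is z₀ = a√(2mV₀)/ℏ = 3.03 × √(24.40) = 14.97.
A new bound state (alternating even/odd) appears each time z₀ passes a multiple of π/2, so N = ⌊2z₀/π⌋ + 1 = ⌊9.528⌋ + 1 = 10.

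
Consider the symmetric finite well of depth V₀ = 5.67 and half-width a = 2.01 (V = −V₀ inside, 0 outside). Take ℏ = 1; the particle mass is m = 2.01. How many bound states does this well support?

Define the well-strength parameter z₀ = (a/ℏ)√(2mV₀) = 2.01 × √(2·2.01·5.67) = 9.596.
The even/odd transcendental equations gain one root per π/2 in z₀, giving N = 1 + ⌊2z₀/π⌋ = 1 + ⌊6.109⌋ = 7.

N = 7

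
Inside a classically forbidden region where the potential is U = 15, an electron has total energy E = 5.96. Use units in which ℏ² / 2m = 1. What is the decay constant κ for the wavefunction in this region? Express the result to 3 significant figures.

Since E < U the TISE in this region is ψ'' = κ²ψ with κ = √(2m(U − E))/ℏ.
κ = √(2 × 0.5 × 9.04) = 3.007.

κ = 3.01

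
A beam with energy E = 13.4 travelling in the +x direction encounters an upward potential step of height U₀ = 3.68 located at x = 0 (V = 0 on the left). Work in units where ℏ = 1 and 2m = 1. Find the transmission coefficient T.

On each side the TISE gives plane waves with k = √(2m(E − V))/ℏ: k₁ = √(2·½·13.4) = 3.661, k₂ = √(2·½·9.72) = 3.118.
Continuity of ψ and ψ′ at the step yields the reflection amplitude r = (k₁ − k₂)/(k₁ + k₂) = 0.08010; thus R = |r|² = 0.006415, T = 0.9936.

T = 0.994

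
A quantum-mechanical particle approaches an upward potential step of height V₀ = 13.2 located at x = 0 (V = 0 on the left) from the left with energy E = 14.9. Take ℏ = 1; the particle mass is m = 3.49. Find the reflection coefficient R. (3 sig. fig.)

R = 0.245

The wavenumbers are k₁ = √(2mE)/ℏ = 10.20 on the left and k₂ = √(2m(E − V₀))/ℏ = 3.445 on the right.
Continuity of ψ and ψ′ at the step yields the reflection amplitude r = (k₁ − k₂)/(k₁ + k₂) = 0.4950; thus R = |r|² = 0.2450, T = 0.7550.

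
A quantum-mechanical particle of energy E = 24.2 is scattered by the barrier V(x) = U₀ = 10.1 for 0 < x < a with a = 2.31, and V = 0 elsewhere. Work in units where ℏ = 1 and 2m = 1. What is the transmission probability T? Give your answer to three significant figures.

Above the barrier the interior wavenumber is k₂ = √(2m(E − U₀))/ℏ = 3.755, giving phase k₂a = 8.674.
Matching at both interfaces gives T⁻¹ = 1 + U₀² sin²(k₂a) / [4E(E − U₀)] = 1.035, hence T = 0.966.

T = 0.966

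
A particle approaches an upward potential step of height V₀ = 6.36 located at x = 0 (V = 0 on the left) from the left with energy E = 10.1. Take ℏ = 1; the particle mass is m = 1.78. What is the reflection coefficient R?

On each side the TISE gives plane waves with k = √(2m(E − V))/ℏ: k₁ = √(2·1.78·10.1) = 5.996, k₂ = √(2·1.78·3.74) = 3.649.
Continuity of ψ and ψ′ at the step yields the reflection amplitude r = (k₁ − k₂)/(k₁ + k₂) = 0.2434; thus R = |r|² = 0.05923, T = 0.9408.

R = 0.0592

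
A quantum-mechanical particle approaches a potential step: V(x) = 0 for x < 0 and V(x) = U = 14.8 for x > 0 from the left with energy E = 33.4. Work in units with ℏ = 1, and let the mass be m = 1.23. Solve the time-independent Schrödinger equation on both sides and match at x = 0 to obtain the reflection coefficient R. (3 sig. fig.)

The wavenumbers are k₁ = √(2mE)/ℏ = 9.064 on the left and k₂ = √(2m(E − U))/ℏ = 6.764 on the right.
Continuity of ψ and ψ′ at the step yields the reflection amplitude r = (k₁ − k₂)/(k₁ + k₂) = 0.1453; thus R = |r|² = 0.02112, T = 0.9789.

R = 0.0211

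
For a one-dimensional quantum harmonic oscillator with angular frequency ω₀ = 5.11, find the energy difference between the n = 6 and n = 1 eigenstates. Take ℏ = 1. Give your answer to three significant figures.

ΔE = 25.6

E_n = ℏω₀(n + ½), so ΔE = (6 − 1) ℏω₀ = 5 × 5.11 = 25.55.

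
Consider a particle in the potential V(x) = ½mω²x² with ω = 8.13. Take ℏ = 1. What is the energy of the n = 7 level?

E = 61.0

Using E_n = (n + ½)ℏω: E_7 = 7.5 × 8.13 = 60.98.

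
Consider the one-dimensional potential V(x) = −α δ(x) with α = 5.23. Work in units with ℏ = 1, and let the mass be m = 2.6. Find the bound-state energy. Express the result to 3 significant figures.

E = -35.6

For x ≠ 0 the bound state is ψ ∝ e^{−κ|x|}; integrating the TISE across the delta gives the cusp condition 2κ = 2mα/ℏ², so κ = 13.60.
Then E = −ℏ²κ²/(2m) = −mα²/(2ℏ²) = -35.56.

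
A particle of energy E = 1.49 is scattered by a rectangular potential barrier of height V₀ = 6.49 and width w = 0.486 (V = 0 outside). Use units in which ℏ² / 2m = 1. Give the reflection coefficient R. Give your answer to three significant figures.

E < V₀: inside the barrier ψ ∝ e^{±κx} with κ = √(2m(V₀ − E))/ℏ = 2.236.
κw = 1.087, sinh(κw) = 1.314.
The exact tunnelling result is T⁻¹ = 1 + V₀² sinh²(κw) / [4E(V₀ − E)] = 3.439, so T = 0.291.
R = 1 − T = 0.709.

R = 0.709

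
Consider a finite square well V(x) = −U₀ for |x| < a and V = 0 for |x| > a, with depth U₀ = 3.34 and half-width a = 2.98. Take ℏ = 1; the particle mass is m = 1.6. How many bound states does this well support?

N = 7

The dimensionless depth is z₀ = a√(2mU₀)/ℏ = 2.98 × √(10.69) = 9.742.
The even/odd transcendental equations gain one root per π/2 in z₀, giving N = 1 + ⌊2z₀/π⌋ = 1 + ⌊6.202⌋ = 7.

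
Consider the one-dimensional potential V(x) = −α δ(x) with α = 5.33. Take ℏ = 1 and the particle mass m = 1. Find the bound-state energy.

E = -14.2

For x ≠ 0 the bound state is ψ ∝ e^{−κ|x|}; integrating the TISE across the delta gives the cusp condition 2κ = 2mα/ℏ², so κ = 5.330.
Then E = −ℏ²κ²/(2m) = −mα²/(2ℏ²) = -14.20.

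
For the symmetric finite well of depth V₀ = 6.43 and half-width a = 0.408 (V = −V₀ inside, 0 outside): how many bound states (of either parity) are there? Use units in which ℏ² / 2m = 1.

N = 1

The dimensionless depth is z₀ = a√(2mV₀)/ℏ = 0.408 × √(6.430) = 1.035.
A new bound state (alternating even/odd) appears each time z₀ passes a multiple of π/2, so N = ⌊2z₀/π⌋ + 1 = ⌊0.6586⌋ + 1 = 1.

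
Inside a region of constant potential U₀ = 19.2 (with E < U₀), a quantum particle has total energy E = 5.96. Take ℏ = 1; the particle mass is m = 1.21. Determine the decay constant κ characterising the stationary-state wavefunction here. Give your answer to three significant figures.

κ = 5.66

Since E < U₀ the TISE in this region is ψ'' = κ²ψ with κ = √(2m(U₀ − E))/ℏ.
κ = √(2 × 1.21 × 13.24) = 5.660.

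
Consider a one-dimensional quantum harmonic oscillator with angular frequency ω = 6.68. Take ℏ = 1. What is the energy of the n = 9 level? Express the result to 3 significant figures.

Using E_n = (n + ½)ℏω: E_9 = 9.5 × 6.68 = 63.46.

E = 63.5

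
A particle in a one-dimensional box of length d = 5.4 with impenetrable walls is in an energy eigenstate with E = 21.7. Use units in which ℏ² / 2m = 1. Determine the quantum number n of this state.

From E_n = n²π²ℏ²/(2md²) invert to n = √(2md²E)/(πℏ).
n = (5.4/π) × √(2 × 0.5 × 21.7) = 8.007 → n = 8.

n = 8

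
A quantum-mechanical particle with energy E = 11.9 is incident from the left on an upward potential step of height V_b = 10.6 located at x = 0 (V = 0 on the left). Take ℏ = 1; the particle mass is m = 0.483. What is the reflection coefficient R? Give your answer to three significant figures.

R = 0.253

The wavenumbers are k₁ = √(2mE)/ℏ = 3.390 on the left and k₂ = √(2m(E − V_b))/ℏ = 1.121 on the right.
Continuity of ψ and ψ′ at the step yields the reflection amplitude r = (k₁ − k₂)/(k₁ + k₂) = 0.5032; thus R = |r|² = 0.2532, T = 0.7468.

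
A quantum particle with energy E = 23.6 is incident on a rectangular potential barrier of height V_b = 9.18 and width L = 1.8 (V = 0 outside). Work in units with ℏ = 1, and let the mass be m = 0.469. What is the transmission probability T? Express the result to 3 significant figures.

T = 0.993

Above the barrier the interior wavenumber is k₂ = √(2m(E − V_b))/ℏ = 3.678, giving phase k₂L = 6.620.
T = [1 + V_b² sin²(k₂L) / (4E(E − V_b))]⁻¹ = 1/1.007 = 0.993.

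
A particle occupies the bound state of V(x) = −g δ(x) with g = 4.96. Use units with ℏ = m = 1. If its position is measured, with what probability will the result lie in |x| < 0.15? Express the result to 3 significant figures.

P = 0.774

The normalised bound state is ψ = √κ e^{−κ|x|} with κ = mg/ℏ² = 4.960.
P(|x| < d) = ∫_{−d}^{d} κ e^{−2κ|x|} dx = 1 − e^{−2κd} = 1 − e^{−1.488} = 0.7742.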